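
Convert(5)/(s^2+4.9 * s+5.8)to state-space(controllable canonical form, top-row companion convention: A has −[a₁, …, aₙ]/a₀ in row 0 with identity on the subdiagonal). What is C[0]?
Reachable canonical form: C = numerator coefficients (right-aligned, zero-padded to length n).
num = 5, C = [[0, 5]].
C[0] = 0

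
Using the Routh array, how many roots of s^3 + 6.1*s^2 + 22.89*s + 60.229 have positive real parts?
Routh array:
s^3: [1, 22.89]; s^2: [6.1, 60.229]; s^1: [13.0164]; s^0: [60.229]
First column: [1, 6.1, 13.0164, 60.229]. Sign changes = RHP roots = 0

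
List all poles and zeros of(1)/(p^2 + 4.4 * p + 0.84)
Set denominator = 0: p^2 + 4.4*p + 0.84 = (p + 0.2)(p + 4.2) = 0 → Poles: -0.2, -4.2
Numerator is a nonzero constant (1) → Zeros: none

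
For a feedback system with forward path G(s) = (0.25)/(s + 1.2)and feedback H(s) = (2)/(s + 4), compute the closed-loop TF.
Closed-loop T = G/(1+GH).
Numerator: G_num * H_den = 0.25*s + 1.
Denominator: G_den * H_den + G_num * H_num = (s^2 + 5.2*s + 4.8) + (0.5) = s^2 + 5.2*s + 5.3.
T(s) = (0.25*s + 1)/(s^2 + 5.2*s + 5.3)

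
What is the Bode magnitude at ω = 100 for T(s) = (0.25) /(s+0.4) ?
Substitute s = j*100: T(j100) = 9.99984e-06 - 0.00249996j.
|T(j100)| = sqrt(Re² + Im²) = 0.0025.
20*log₁₀(0.0025) = -52.04 dB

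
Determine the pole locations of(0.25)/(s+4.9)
Set denominator = 0: s + 4.9 = 0 → Poles: -4.9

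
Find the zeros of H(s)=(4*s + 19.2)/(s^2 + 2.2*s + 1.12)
Set numerator = 0: 4*s + 19.2 = 0 → Zeros: -4.8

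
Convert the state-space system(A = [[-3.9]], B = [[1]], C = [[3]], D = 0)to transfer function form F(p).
F(p) = C(pI - A)⁻¹B + D.
Characteristic polynomial det(pI - A) = p + 3.9.
Numerator from C·adj(pI-A)·B + D·det(pI-A) = 3.
F(p) = (3)/(p + 3.9)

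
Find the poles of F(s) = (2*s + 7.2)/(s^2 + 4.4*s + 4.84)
Set denominator = 0: s^2 + 4.4*s + 4.84 = (s + 2.2)(s + 2.2) = 0 → Poles: -2.2, -2.2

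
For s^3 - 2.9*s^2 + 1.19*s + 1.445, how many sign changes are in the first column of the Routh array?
Routh array:
s^3: [1, 1.19]; s^2: [-2.9, 1.445]; s^1: [1.68828]; s^0: [1.445]
First column: [1, -2.9, 1.68828, 1.445]. Sign changes = 2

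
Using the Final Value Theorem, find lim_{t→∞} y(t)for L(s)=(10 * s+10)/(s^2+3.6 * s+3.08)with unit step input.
FVT: lim_{t→∞} y(t) = lim_{s→0} s*Y(s) where Y(s) = L(s)/s.
= lim_{s→0} L(s) = L(0) = num(0)/den(0) = 10/3.08 = 3.247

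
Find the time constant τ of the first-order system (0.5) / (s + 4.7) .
First-order system: τ = -1/pole. Pole = -4.7. τ = -1/(-4.7) = 0.2128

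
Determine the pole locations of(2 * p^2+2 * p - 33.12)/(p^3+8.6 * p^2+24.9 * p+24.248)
Set denominator = 0: p^3 + 8.6*p^2 + 24.9*p + 24.248 = (p + 2.8)(p^2 + 5.8*p + 8.66) = 0 → Poles: -2.8, -2.9 + 0.5j, -2.9 - 0.5j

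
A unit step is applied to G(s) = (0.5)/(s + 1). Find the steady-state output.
FVT: lim_{t→∞} y(t) = lim_{s→0} s*Y(s) where Y(s) = G(s)/s.
= lim_{s→0} G(s) = G(0) = num(0)/den(0) = 0.5/1 = 0.5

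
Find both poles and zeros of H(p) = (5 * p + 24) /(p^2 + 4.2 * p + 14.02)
Set denominator = 0: p^2 + 4.2*p + 14.02 = 0 → Poles: -2.1 + 3.1j, -2.1 - 3.1j
Set numerator = 0: 5*p + 24 = 0 → Zeros: -4.8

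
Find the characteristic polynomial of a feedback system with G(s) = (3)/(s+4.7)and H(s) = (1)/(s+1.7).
Characteristic poly = G_den * H_den + G_num * H_num = (s^2 + 6.4*s + 7.99) + (3) = s^2 + 6.4*s + 10.99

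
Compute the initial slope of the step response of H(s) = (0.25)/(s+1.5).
IVT: y'(0⁺) = lim_{s→∞} s²·Y(s) = lim_{s→∞} s·H(s).
deg(num) = 0, deg(den) = 1, relative degree = 1, so s·H(s) → (leading num)/(leading den) = 0.25/1 = 0.25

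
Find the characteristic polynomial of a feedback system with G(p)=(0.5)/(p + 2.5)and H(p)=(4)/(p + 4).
Characteristic poly = G_den * H_den + G_num * H_num = (p^2 + 6.5*p + 10) + (2) = p^2 + 6.5*p + 12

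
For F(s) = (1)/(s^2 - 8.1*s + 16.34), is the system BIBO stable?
Denominator: s^2 - 8.1*s + 16.34 = (s - 3.8)(s - 4.3). Poles: 3.8, 4.3. All Re(p)<0: No (unstable)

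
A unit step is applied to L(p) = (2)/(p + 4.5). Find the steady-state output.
FVT: lim_{t→∞} y(t) = lim_{p→0} p*Y(p) where Y(p) = L(p)/p.
= lim_{p→0} L(p) = L(0) = num(0)/den(0) = 2/4.5 = 0.4444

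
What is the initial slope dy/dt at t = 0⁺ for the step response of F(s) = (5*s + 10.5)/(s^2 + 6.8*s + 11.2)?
IVT: y'(0⁺) = lim_{s→∞} s²·Y(s) = lim_{s→∞} s·F(s).
deg(num) = 1, deg(den) = 2, relative degree = 1, so s·F(s) → (leading num)/(leading den) = 5/1 = 5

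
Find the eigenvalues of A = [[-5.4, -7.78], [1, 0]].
Eigenvalues solve det(λI - A) = 0.
Characteristic polynomial: λ^2 + 5.4*λ + 7.78 = 0.
Roots: -2.7 + 0.7j, -2.7 - 0.7j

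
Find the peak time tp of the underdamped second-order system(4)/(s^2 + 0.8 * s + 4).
Standard form: ωn²/(s²+2ζωn·s+ωn²) → ωn = 2, ζ = 0.2.
ωd = ωn·√(1-ζ²) = 2·√(1-0.2²) = 1.96.
tp = π/ωd = π/1.96 = 1.603 s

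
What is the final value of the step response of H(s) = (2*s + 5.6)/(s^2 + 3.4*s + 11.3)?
FVT: lim_{t→∞} y(t) = lim_{s→0} s*Y(s) where Y(s) = H(s)/s.
= lim_{s→0} H(s) = H(0) = num(0)/den(0) = 5.6/11.3 = 0.4956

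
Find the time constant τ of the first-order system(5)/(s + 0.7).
First-order system: τ = -1/pole. Pole = -0.7. τ = -1/(-0.7) = 1.429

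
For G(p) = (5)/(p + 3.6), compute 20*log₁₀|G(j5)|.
Substitute p = j*5: G(j5) = 0.474183 - 0.658588j.
|G(j5)| = sqrt(Re² + Im²) = 0.8115.
20*log₁₀(0.8115) = -1.81 dB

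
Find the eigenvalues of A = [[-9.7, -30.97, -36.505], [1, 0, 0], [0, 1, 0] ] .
Eigenvalues solve det(λI - A) = 0.
Characteristic polynomial: λ^3 + 9.7*λ^2 + 30.97*λ + 36.505 = 0.
Factor: (λ + 4.9)(λ^2 + 4.8*λ + 7.45) = 0.
Roots: -2.4 + 1.3j, -2.4 - 1.3j, -4.9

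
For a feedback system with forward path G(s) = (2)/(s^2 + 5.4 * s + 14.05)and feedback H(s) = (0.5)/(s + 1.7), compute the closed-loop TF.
Closed-loop T = G/(1+GH).
Numerator: G_num * H_den = 2*s + 3.4.
Denominator: G_den * H_den + G_num * H_num = (s^3 + 7.1*s^2 + 23.23*s + 23.885) + (1) = s^3 + 7.1*s^2 + 23.23*s + 24.885.
T(s) = (2*s + 3.4)/(s^3 + 7.1*s^2 + 23.23*s + 24.885)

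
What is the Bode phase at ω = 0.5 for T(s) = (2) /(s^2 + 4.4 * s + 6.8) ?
Substitute s = j*0.5: T(j0.5) = 0.274389 - 0.0921611j.
∠T(j0.5) = atan2(Im, Re) = atan2(-0.0921611, 0.274389) = -18.57°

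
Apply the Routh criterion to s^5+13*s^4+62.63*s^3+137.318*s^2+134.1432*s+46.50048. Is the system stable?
Routh array:
s^5: [1, 62.63, 134.1432]; s^4: [13, 137.318, 46.50048]; s^3: [52.0671, 130.56624]; s^2: [104.718, 46.50048]; s^1: [107.446]; s^0: [46.50048]
First column: [1, 13, 52.0671, 104.718, 107.446, 46.50048]. Sign changes = 0.
Yes, stable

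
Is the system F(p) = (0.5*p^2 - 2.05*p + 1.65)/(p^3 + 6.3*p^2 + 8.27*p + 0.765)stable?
Denominator: p^3 + 6.3*p^2 + 8.27*p + 0.765 = (p + 0.1)(p + 1.7)(p + 4.5). Poles: -0.1, -1.7, -4.5. All Re(p)<0: Yes (stable)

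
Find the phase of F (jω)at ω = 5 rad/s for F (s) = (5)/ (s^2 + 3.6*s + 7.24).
Substitute s = j*5: F(j5) = -0.138876 - 0.140753j.
∠F(j5) = atan2(Im, Re) = atan2(-0.140753, -0.138876) = -134.62°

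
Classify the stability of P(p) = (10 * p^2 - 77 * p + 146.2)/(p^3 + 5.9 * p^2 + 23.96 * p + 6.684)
Denominator: p^3 + 5.9*p^2 + 23.96*p + 6.684 = (p + 0.3)(p^2 + 5.6*p + 22.28). Poles: -0.3, -2.8 + 3.8j, -2.8 - 3.8j. Stable (all poles in LHP)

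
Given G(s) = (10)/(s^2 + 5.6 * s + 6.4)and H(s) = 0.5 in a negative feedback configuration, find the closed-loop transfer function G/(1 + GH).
Closed-loop T = G/(1+GH).
Numerator: G_num * H_den = 10.
Denominator: G_den * H_den + G_num * H_num = (s^2 + 5.6*s + 6.4) + (5) = s^2 + 5.6*s + 11.4.
T(s) = (10)/(s^2 + 5.6*s + 11.4)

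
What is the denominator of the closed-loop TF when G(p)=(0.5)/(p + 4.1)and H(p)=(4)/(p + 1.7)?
Characteristic poly = G_den * H_den + G_num * H_num = (p^2 + 5.8*p + 6.97) + (2) = p^2 + 5.8*p + 8.97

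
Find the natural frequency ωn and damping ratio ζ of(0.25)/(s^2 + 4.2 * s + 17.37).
Underdamped: complex pole -2.1 + 3.6j. ωn = |pole| = 4.168, ζ = -Re(pole)/ωn = 0.5039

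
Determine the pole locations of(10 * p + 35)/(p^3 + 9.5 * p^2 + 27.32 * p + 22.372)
Set denominator = 0: p^3 + 9.5*p^2 + 27.32*p + 22.372 = (p + 4.7)(p + 1.4)(p + 3.4) = 0 → Poles: -1.4, -3.4, -4.7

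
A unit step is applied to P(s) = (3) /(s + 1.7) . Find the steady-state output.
FVT: lim_{t→∞} y(t) = lim_{s→0} s*Y(s) where Y(s) = P(s)/s.
= lim_{s→0} P(s) = P(0) = num(0)/den(0) = 3/1.7 = 1.765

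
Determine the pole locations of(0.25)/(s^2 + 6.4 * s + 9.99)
Set denominator = 0: s^2 + 6.4*s + 9.99 = (s + 2.7)(s + 3.7) = 0 → Poles: -2.7, -3.7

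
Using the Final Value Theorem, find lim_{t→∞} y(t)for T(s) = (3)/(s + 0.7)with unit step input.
FVT: lim_{t→∞} y(t) = lim_{s→0} s*Y(s) where Y(s) = T(s)/s.
= lim_{s→0} T(s) = T(0) = num(0)/den(0) = 3/0.7 = 4.286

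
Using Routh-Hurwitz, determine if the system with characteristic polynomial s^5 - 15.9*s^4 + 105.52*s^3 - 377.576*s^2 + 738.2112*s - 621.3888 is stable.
Routh array:
s^5: [1, 105.52, 738.2112]; s^4: [-15.9, -377.576, -621.3888]; s^3: [81.7731, 699.13]; s^2: [-241.637, -621.3888]; s^1: [488.844]; s^0: [-621.3888]
First column: [1, -15.9, 81.7731, -241.637, 488.844, -621.3888]. Sign changes = 5.
No, unstable (5 RHP root(s))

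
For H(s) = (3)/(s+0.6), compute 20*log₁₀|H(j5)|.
Substitute s = j*5: H(j5) = 0.0709779 - 0.591483j.
|H(j5)| = sqrt(Re² + Im²) = 0.5957.
20*log₁₀(0.5957) = -4.50 dB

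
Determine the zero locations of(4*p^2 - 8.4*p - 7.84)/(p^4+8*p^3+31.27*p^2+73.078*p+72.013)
Set numerator = 0: 4*p^2 - 8.4*p - 7.84 = 4*(p - 2.8)(p + 0.7) = 0 → Zeros: -0.7, 2.8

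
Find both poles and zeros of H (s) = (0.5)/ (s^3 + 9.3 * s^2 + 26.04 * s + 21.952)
Set denominator = 0: s^3 + 9.3*s^2 + 26.04*s + 21.952 = (s + 1.6)(s + 4.9)(s + 2.8) = 0 → Poles: -1.6, -2.8, -4.9
Numerator is a nonzero constant (0.5) → Zeros: none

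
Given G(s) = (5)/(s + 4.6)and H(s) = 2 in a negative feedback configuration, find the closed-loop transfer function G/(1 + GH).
Closed-loop T = G/(1+GH).
Numerator: G_num * H_den = 5.
Denominator: G_den * H_den + G_num * H_num = (s + 4.6) + (10) = s + 14.6.
T(s) = (5)/(s + 14.6)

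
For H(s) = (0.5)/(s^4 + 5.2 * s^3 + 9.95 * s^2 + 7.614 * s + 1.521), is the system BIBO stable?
Denominator: s^4 + 5.2*s^3 + 9.95*s^2 + 7.614*s + 1.521 = (s + 1.5)(s + 0.3)(s^2 + 3.4*s + 3.38). Poles: -0.3, -1.5, -1.7 + 0.7j, -1.7 - 0.7j. All Re(p)<0: Yes (stable)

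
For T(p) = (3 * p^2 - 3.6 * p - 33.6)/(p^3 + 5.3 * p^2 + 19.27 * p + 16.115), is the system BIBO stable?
Denominator: p^3 + 5.3*p^2 + 19.27*p + 16.115 = (p + 1.1)(p^2 + 4.2*p + 14.65). Poles: -1.1, -2.1 + 3.2j, -2.1 - 3.2j. All Re(p)<0: Yes (stable)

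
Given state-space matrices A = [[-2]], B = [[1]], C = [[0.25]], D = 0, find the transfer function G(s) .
G(s) = C(sI - A)⁻¹B + D.
Characteristic polynomial det(sI - A) = s + 2.
Numerator from C·adj(sI-A)·B + D·det(sI-A) = 0.25.
G(s) = (0.25)/(s + 2)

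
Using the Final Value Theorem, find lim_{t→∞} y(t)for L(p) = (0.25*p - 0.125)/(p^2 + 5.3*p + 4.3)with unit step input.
FVT: lim_{t→∞} y(t) = lim_{p→0} p*Y(p) where Y(p) = L(p)/p.
= lim_{p→0} L(p) = L(0) = num(0)/den(0) = -0.125/4.3 = -0.02907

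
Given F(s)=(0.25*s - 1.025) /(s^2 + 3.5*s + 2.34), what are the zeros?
Set numerator = 0: 0.25*s - 1.025 = 0 → Zeros: 4.1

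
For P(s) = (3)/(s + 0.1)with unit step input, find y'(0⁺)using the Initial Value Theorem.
IVT: y'(0⁺) = lim_{s→∞} s²·Y(s) = lim_{s→∞} s·P(s).
deg(num) = 0, deg(den) = 1, relative degree = 1, so s·P(s) → (leading num)/(leading den) = 3/1 = 3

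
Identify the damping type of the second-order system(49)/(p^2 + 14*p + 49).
Standard form: ωn²/(p²+2ζωn·p+ωn²) gives ωn=7, ζ=1.
Critically damped (ζ = 1)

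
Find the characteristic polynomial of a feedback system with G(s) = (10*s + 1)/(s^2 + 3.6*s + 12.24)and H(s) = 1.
Characteristic poly = G_den * H_den + G_num * H_num = (s^2 + 3.6*s + 12.24) + (10*s + 1) = s^2 + 13.6*s + 13.24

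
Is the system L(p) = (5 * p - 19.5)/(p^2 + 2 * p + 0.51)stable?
Denominator: p^2 + 2*p + 0.51 = (p + 1.7)(p + 0.3). Poles: -0.3, -1.7. All Re(p)<0: Yes (stable)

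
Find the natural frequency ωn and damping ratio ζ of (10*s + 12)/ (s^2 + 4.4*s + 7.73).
Underdamped: complex pole -2.2 + 1.7j. ωn = |pole| = 2.78, ζ = -Re(pole)/ωn = 0.7913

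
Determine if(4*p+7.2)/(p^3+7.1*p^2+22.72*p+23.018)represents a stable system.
Denominator: p^3 + 7.1*p^2 + 22.72*p + 23.018 = (p + 1.7)(p^2 + 5.4*p + 13.54). Poles: -1.7, -2.7 + 2.5j, -2.7 - 2.5j. All Re(p)<0: Yes (stable)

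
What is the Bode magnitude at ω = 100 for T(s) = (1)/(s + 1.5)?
Substitute s = j*100: T(j100) = 0.000149966 - 0.00999775j.
|T(j100)| = sqrt(Re² + Im²) = 0.009999.
20*log₁₀(0.009999) = -40.00 dB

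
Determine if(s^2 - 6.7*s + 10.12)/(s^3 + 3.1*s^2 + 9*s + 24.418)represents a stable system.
Denominator: s^3 + 3.1*s^2 + 9*s + 24.418 = (s + 2.9)(s^2 + 0.2*s + 8.42). Poles: -0.1 + 2.9j, -0.1 - 2.9j, -2.9. All Re(p)<0: Yes (stable)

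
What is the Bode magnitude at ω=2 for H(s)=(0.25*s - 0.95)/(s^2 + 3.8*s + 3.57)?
Substitute s = j*2: H(j2) = 0.0726293 + 0.120891j.
|H(j2)| = sqrt(Re² + Im²) = 0.141.
20*log₁₀(0.141) = -17.01 dB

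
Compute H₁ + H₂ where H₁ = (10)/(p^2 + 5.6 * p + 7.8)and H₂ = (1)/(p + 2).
Parallel: H = H₁ + H₂ = (n₁·d₂ + n₂·d₁)/(d₁·d₂).
n₁·d₂ = 10*p + 20. n₂·d₁ = p^2 + 5.6*p + 7.8. Sum = p^2 + 15.6*p + 27.8. d₁·d₂ = p^3 + 7.6*p^2 + 19*p + 15.6.
H(p) = (p^2 + 15.6*p + 27.8)/(p^3 + 7.6*p^2 + 19*p + 15.6)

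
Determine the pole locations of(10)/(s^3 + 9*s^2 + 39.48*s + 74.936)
Set denominator = 0: s^3 + 9*s^2 + 39.48*s + 74.936 = (s + 3.8)(s^2 + 5.2*s + 19.72) = 0 → Poles: -2.6 + 3.6j, -2.6 - 3.6j, -3.8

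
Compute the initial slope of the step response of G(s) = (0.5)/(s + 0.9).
IVT: y'(0⁺) = lim_{s→∞} s²·Y(s) = lim_{s→∞} s·G(s).
deg(num) = 0, deg(den) = 1, relative degree = 1, so s·G(s) → (leading num)/(leading den) = 0.5/1 = 0.5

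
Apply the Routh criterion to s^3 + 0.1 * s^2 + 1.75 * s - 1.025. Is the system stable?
Routh array:
s^3: [1, 1.75]; s^2: [0.1, -1.025]; s^1: [12]; s^0: [-1.025]
First column: [1, 0.1, 12, -1.025]. Sign changes = 1.
No, unstable (1 RHP root(s))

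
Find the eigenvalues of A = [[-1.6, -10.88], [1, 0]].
Eigenvalues solve det(λI - A) = 0.
Characteristic polynomial: λ^2 + 1.6*λ + 10.88 = 0.
Roots: -0.8 + 3.2j, -0.8 - 3.2j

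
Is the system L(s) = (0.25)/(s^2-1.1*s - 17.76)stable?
Denominator: s^2 - 1.1*s - 17.76 = (s - 4.8)(s + 3.7). Poles: -3.7, 4.8. All Re(p)<0: No (unstable)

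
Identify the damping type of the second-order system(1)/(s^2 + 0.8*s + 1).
Standard form: ωn²/(s²+2ζωn·s+ωn²) gives ωn=1, ζ=0.4.
Underdamped (ζ = 0.4 < 1)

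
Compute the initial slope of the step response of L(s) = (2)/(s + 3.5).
IVT: y'(0⁺) = lim_{s→∞} s²·Y(s) = lim_{s→∞} s·L(s).
deg(num) = 0, deg(den) = 1, relative degree = 1, so s·L(s) → (leading num)/(leading den) = 2/1 = 2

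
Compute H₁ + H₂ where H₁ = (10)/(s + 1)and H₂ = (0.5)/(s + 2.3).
Parallel: H = H₁ + H₂ = (n₁·d₂ + n₂·d₁)/(d₁·d₂).
n₁·d₂ = 10*s + 23. n₂·d₁ = 0.5*s + 0.5. Sum = 10.5*s + 23.5. d₁·d₂ = s^2 + 3.3*s + 2.3.
H(s) = (10.5*s + 23.5)/(s^2 + 3.3*s + 2.3)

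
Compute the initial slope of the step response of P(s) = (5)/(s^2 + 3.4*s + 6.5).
IVT: y'(0⁺) = lim_{s→∞} s²·Y(s) = lim_{s→∞} s·P(s).
deg(num) = 0, deg(den) = 2, relative degree = 2 ≥ 2, so s·P(s) → 0. Initial slope = 0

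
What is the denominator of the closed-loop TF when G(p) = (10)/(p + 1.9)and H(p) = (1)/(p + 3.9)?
Characteristic poly = G_den * H_den + G_num * H_num = (p^2 + 5.8*p + 7.41) + (10) = p^2 + 5.8*p + 17.41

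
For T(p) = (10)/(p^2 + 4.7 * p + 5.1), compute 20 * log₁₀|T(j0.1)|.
Substitute p = j*0.1: T(j0.1) = 1.94803 - 0.179877j.
|T(j0.1)| = sqrt(Re² + Im²) = 1.956.
20*log₁₀(1.956) = 5.83 dB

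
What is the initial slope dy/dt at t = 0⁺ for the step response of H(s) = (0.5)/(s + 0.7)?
IVT: y'(0⁺) = lim_{s→∞} s²·Y(s) = lim_{s→∞} s·H(s).
deg(num) = 0, deg(den) = 1, relative degree = 1, so s·H(s) → (leading num)/(leading den) = 0.5/1 = 0.5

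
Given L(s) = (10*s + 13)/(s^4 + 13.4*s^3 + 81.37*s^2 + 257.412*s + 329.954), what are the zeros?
Set numerator = 0: 10*s + 13 = 0 → Zeros: -1.3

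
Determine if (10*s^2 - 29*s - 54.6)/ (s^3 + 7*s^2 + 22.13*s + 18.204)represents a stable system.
Denominator: s^3 + 7*s^2 + 22.13*s + 18.204 = (s + 1.2)(s^2 + 5.8*s + 15.17). Poles: -1.2, -2.9 + 2.6j, -2.9 - 2.6j. All Re(p)<0: Yes (stable)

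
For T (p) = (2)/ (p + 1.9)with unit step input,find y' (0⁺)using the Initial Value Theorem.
IVT: y'(0⁺) = lim_{p→∞} p²·Y(p) = lim_{p→∞} p·T(p).
deg(num) = 0, deg(den) = 1, relative degree = 1, so p·T(p) → (leading num)/(leading den) = 2/1 = 2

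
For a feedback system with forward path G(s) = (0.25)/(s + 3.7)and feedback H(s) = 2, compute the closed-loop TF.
Closed-loop T = G/(1+GH).
Numerator: G_num * H_den = 0.25.
Denominator: G_den * H_den + G_num * H_num = (s + 3.7) + (0.5) = s + 4.2.
T(s) = (0.25)/(s + 4.2)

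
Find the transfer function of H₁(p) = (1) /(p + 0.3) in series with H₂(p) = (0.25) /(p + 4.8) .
Series: H = H₁ · H₂ = (n₁·n₂)/(d₁·d₂).
Num: n₁·n₂ = 0.25. Den: d₁·d₂ = p^2 + 5.1*p + 1.44.
H(p) = (0.25)/(p^2 + 5.1*p + 1.44)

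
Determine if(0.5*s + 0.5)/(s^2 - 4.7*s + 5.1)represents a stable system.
Denominator: s^2 - 4.7*s + 5.1 = (s - 3)(s - 1.7). Poles: 1.7, 3. All Re(p)<0: No (unstable)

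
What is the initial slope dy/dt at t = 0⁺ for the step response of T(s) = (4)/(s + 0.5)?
IVT: y'(0⁺) = lim_{s→∞} s²·Y(s) = lim_{s→∞} s·T(s).
deg(num) = 0, deg(den) = 1, relative degree = 1, so s·T(s) → (leading num)/(leading den) = 4/1 = 4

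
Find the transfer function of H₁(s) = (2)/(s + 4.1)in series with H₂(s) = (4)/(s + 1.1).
Series: H = H₁ · H₂ = (n₁·n₂)/(d₁·d₂).
Num: n₁·n₂ = 8. Den: d₁·d₂ = s^2 + 5.2*s + 4.51.
H(s) = (8)/(s^2 + 5.2*s + 4.51)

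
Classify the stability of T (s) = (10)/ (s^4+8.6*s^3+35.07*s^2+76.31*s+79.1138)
Denominator: s^4 + 8.6*s^3 + 35.07*s^2 + 76.31*s + 79.1138 = (s^2 + 3.2*s + 8.81)(s^2 + 5.4*s + 8.98). Poles: -1.6 + 2.5j, -1.6 - 2.5j, -2.7 + 1.3j, -2.7 - 1.3j. Stable (all poles in LHP)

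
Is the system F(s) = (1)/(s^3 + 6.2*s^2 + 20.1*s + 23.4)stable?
Denominator: s^3 + 6.2*s^2 + 20.1*s + 23.4 = (s + 2)(s^2 + 4.2*s + 11.7). Poles: -2, -2.1 + 2.7j, -2.1 - 2.7j. All Re(p)<0: Yes (stable)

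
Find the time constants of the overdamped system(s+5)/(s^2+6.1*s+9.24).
Overdamped: real poles at -2.8, -3.3. τ = -1/pole → τ₁ = 0.3571, τ₂ = 0.303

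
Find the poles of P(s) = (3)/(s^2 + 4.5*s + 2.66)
Set denominator = 0: s^2 + 4.5*s + 2.66 = (s + 3.8)(s + 0.7) = 0 → Poles: -0.7, -3.8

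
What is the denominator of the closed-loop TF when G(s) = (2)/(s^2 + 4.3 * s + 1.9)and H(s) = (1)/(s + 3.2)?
Characteristic poly = G_den * H_den + G_num * H_num = (s^3 + 7.5*s^2 + 15.66*s + 6.08) + (2) = s^3 + 7.5*s^2 + 15.66*s + 8.08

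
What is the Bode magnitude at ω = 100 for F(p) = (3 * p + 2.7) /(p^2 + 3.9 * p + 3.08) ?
Substitute p = j*100: F(j100) = 0.000899269 - 0.0299742j.
|F(j100)| = sqrt(Re² + Im²) = 0.02999.
20*log₁₀(0.02999) = -30.46 dB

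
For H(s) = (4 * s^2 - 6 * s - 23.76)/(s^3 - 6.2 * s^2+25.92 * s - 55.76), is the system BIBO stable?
Denominator: s^3 - 6.2*s^2 + 25.92*s - 55.76 = (s - 3.4)(s^2 - 2.8*s + 16.4). Poles: 1.4 + 3.8j, 1.4 - 3.8j, 3.4. All Re(p)<0: No (unstable)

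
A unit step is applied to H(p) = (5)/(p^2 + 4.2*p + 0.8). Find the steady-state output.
FVT: lim_{t→∞} y(t) = lim_{p→0} p*Y(p) where Y(p) = H(p)/p.
= lim_{p→0} H(p) = H(0) = num(0)/den(0) = 5/0.8 = 6.25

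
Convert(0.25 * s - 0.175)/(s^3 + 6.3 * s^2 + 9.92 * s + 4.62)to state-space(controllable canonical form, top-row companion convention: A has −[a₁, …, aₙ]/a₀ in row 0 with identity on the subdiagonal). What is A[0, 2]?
Reachable canonical form for den = s^3 + 6.3*s^2 + 9.92*s + 4.62: top row of A = -[a₁,a₂,...,aₙ]/a₀, ones on the subdiagonal, zeros elsewhere.
A = [[-6.3, -9.92, -4.62], [1, 0, 0], [0, 1, 0]].
A[0,2] = -4.62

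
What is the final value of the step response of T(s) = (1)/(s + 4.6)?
FVT: lim_{t→∞} y(t) = lim_{s→0} s*Y(s) where Y(s) = T(s)/s.
= lim_{s→0} T(s) = T(0) = num(0)/den(0) = 1/4.6 = 0.2174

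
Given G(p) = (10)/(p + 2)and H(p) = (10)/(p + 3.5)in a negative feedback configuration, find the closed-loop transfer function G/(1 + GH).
Closed-loop T = G/(1+GH).
Numerator: G_num * H_den = 10*p + 35.
Denominator: G_den * H_den + G_num * H_num = (p^2 + 5.5*p + 7) + (100) = p^2 + 5.5*p + 107.
T(p) = (10*p + 35)/(p^2 + 5.5*p + 107)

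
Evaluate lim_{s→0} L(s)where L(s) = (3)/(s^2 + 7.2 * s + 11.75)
DC gain = L(0) = num(0)/den(0) = 3/11.75 = 0.2553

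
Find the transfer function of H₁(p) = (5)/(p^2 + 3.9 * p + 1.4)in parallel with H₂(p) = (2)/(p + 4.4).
Parallel: H = H₁ + H₂ = (n₁·d₂ + n₂·d₁)/(d₁·d₂).
n₁·d₂ = 5*p + 22. n₂·d₁ = 2*p^2 + 7.8*p + 2.8. Sum = 2*p^2 + 12.8*p + 24.8. d₁·d₂ = p^3 + 8.3*p^2 + 18.56*p + 6.16.
H(p) = (2*p^2 + 12.8*p + 24.8)/(p^3 + 8.3*p^2 + 18.56*p + 6.16)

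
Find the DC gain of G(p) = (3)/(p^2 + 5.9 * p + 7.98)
DC gain = G(0) = num(0)/den(0) = 3/7.98 = 0.3759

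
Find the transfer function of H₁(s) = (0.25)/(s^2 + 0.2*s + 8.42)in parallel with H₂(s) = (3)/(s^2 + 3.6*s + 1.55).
Parallel: H = H₁ + H₂ = (n₁·d₂ + n₂·d₁)/(d₁·d₂).
n₁·d₂ = 0.25*s^2 + 0.9*s + 0.3875. n₂·d₁ = 3*s^2 + 0.6*s + 25.26. Sum = 3.25*s^2 + 1.5*s + 25.6475. d₁·d₂ = s^4 + 3.8*s^3 + 10.69*s^2 + 30.622*s + 13.051.
H(s) = (3.25*s^2 + 1.5*s + 25.6475)/(s^4 + 3.8*s^3 + 10.69*s^2 + 30.622*s + 13.051)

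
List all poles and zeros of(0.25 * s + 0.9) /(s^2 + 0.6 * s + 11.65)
Set denominator = 0: s^2 + 0.6*s + 11.65 = 0 → Poles: -0.3 + 3.4j, -0.3 - 3.4j
Set numerator = 0: 0.25*s + 0.9 = 0 → Zeros: -3.6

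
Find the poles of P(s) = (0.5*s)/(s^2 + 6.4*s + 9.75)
Set denominator = 0: s^2 + 6.4*s + 9.75 = (s + 2.5)(s + 3.9) = 0 → Poles: -2.5, -3.9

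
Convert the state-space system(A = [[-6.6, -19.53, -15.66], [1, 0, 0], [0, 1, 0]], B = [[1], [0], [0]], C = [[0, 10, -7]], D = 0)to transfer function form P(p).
P(p) = C(pI - A)⁻¹B + D.
Characteristic polynomial det(pI - A) = p^3 + 6.6*p^2 + 19.53*p + 15.66.
Numerator from C·adj(pI-A)·B + D·det(pI-A) = 10*p - 7.
P(p) = (10*p - 7)/(p^3 + 6.6*p^2 + 19.53*p + 15.66)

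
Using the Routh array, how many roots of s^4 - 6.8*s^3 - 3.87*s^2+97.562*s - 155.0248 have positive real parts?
Routh array:
s^4: [1, -3.87, -155.0248]; s^3: [-6.8, 97.562]; s^2: [10.4774, -155.0248]; s^1: [-3.05202]; s^0: [-155.0248]
First column: [1, -6.8, 10.4774, -3.05202, -155.0248]. Sign changes = RHP roots = 3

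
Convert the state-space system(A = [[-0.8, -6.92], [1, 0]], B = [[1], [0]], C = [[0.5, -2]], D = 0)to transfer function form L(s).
L(s) = C(sI - A)⁻¹B + D.
Characteristic polynomial det(sI - A) = s^2 + 0.8*s + 6.92.
Numerator from C·adj(sI-A)·B + D·det(sI-A) = 0.5*s - 2.
L(s) = (0.5*s - 2)/(s^2 + 0.8*s + 6.92)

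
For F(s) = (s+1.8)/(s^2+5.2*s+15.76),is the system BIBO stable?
Denominator: s^2 + 5.2*s + 15.76. Poles: -2.6 + 3j, -2.6 - 3j. All Re(p)<0: Yes (stable)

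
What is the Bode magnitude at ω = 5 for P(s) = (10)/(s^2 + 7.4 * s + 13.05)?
Substitute s = j*5: P(j5) = -0.0790447 - 0.244741j.
|P(j5)| = sqrt(Re² + Im²) = 0.2572.
20*log₁₀(0.2572) = -11.79 dB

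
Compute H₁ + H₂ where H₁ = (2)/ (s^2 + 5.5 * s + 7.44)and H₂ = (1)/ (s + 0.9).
Parallel: H = H₁ + H₂ = (n₁·d₂ + n₂·d₁)/(d₁·d₂).
n₁·d₂ = 2*s + 1.8. n₂·d₁ = s^2 + 5.5*s + 7.44. Sum = s^2 + 7.5*s + 9.24. d₁·d₂ = s^3 + 6.4*s^2 + 12.39*s + 6.696.
H(s) = (s^2 + 7.5*s + 9.24)/(s^3 + 6.4*s^2 + 12.39*s + 6.696)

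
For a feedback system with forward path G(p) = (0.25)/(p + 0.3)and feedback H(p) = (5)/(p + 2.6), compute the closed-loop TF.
Closed-loop T = G/(1+GH).
Numerator: G_num * H_den = 0.25*p + 0.65.
Denominator: G_den * H_den + G_num * H_num = (p^2 + 2.9*p + 0.78) + (1.25) = p^2 + 2.9*p + 2.03.
T(p) = (0.25*p + 0.65)/(p^2 + 2.9*p + 2.03)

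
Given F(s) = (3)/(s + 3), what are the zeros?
Numerator is a nonzero constant (3) → Zeros: none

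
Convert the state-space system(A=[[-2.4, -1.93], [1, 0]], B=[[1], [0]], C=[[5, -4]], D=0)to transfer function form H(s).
H(s) = C(sI - A)⁻¹B + D.
Characteristic polynomial det(sI - A) = s^2 + 2.4*s + 1.93.
Numerator from C·adj(sI-A)·B + D·det(sI-A) = 5*s - 4.
H(s) = (5*s - 4)/(s^2 + 2.4*s + 1.93)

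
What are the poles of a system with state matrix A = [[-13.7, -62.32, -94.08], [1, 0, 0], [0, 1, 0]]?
Eigenvalues solve det(λI - A) = 0.
Characteristic polynomial: λ^3 + 13.7*λ^2 + 62.32*λ + 94.08 = 0.
Factor: (λ + 4.9)(λ + 4.8)(λ + 4) = 0.
Roots: -4, -4.8, -4.9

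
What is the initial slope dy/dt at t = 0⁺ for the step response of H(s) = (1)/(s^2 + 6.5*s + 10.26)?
IVT: y'(0⁺) = lim_{s→∞} s²·Y(s) = lim_{s→∞} s·H(s).
deg(num) = 0, deg(den) = 2, relative degree = 2 ≥ 2, so s·H(s) → 0. Initial slope = 0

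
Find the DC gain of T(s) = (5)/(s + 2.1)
DC gain = T(0) = num(0)/den(0) = 5/2.1 = 2.381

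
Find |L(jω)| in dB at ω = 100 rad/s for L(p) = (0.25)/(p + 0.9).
Substitute p = j*100: L(j100) = 2.24982e-05 - 0.0024998j.
|L(j100)| = sqrt(Re² + Im²) = 0.0025.
20*log₁₀(0.0025) = -52.04 dB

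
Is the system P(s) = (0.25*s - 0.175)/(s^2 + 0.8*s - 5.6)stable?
Denominator: s^2 + 0.8*s - 5.6 = (s - 2)(s + 2.8). Poles: -2.8, 2. All Re(p)<0: No (unstable)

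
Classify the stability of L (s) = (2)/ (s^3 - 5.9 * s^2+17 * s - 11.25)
Denominator: s^3 - 5.9*s^2 + 17*s - 11.25 = (s - 0.9)(s^2 - 5*s + 12.5). Poles: 0.9, 2.5 + 2.5j, 2.5 - 2.5j. Unstable (3 pole(s) in RHP)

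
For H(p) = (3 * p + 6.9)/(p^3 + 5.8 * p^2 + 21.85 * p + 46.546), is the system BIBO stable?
Denominator: p^3 + 5.8*p^2 + 21.85*p + 46.546 = (p + 3.4)(p^2 + 2.4*p + 13.69). Poles: -1.2 + 3.5j, -1.2 - 3.5j, -3.4. All Re(p)<0: Yes (stable)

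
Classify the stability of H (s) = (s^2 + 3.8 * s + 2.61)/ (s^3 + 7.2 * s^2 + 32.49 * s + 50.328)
Denominator: s^3 + 7.2*s^2 + 32.49*s + 50.328 = (s + 2.4)(s^2 + 4.8*s + 20.97). Poles: -2.4, -2.4 + 3.9j, -2.4 - 3.9j. Stable (all poles in LHP)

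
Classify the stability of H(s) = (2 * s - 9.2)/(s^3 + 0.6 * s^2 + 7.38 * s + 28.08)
Denominator: s^3 + 0.6*s^2 + 7.38*s + 28.08 = (s + 2.4)(s^2 - 1.8*s + 11.7). Poles: -2.4, 0.9 + 3.3j, 0.9 - 3.3j. Unstable (2 pole(s) in RHP)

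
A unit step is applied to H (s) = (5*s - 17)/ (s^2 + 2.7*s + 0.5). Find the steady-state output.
FVT: lim_{t→∞} y(t) = lim_{s→0} s*Y(s) where Y(s) = H(s)/s.
= lim_{s→0} H(s) = H(0) = num(0)/den(0) = -17/0.5 = -34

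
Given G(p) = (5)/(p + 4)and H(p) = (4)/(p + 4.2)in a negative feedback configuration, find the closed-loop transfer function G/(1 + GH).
Closed-loop T = G/(1+GH).
Numerator: G_num * H_den = 5*p + 21.
Denominator: G_den * H_den + G_num * H_num = (p^2 + 8.2*p + 16.8) + (20) = p^2 + 8.2*p + 36.8.
T(p) = (5*p + 21)/(p^2 + 8.2*p + 36.8)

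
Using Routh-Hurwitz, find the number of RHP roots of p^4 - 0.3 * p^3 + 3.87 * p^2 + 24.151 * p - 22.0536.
Routh array:
p^4: [1, 3.87, -22.0536]; p^3: [-0.3, 24.151]; p^2: [84.3733, -22.0536]; p^1: [24.0726]; p^0: [-22.0536]
First column: [1, -0.3, 84.3733, 24.0726, -22.0536]. Sign changes = RHP roots = 3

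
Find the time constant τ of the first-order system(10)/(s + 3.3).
First-order system: τ = -1/pole. Pole = -3.3. τ = -1/(-3.3) = 0.303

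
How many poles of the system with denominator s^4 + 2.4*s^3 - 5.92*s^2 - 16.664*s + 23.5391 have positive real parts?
s^4 + 2.4*s^3 - 5.92*s^2 - 16.664*s + 23.5391 = (s - 1.3)(s - 1.9)(s^2 + 5.6*s + 9.53). Poles: -2.8 + 1.3j, -2.8 - 1.3j, 1.3, 1.9. RHP poles (Re>0): 2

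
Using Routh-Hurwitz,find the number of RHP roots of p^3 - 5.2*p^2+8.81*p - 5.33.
Routh array:
p^3: [1, 8.81]; p^2: [-5.2, -5.33]; p^1: [7.785]; p^0: [-5.33]
First column: [1, -5.2, 7.785, -5.33]. Sign changes = RHP roots = 3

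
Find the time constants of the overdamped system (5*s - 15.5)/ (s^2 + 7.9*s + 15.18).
Overdamped: real poles at -3.3, -4.6. τ = -1/pole → τ₁ = 0.303, τ₂ = 0.2174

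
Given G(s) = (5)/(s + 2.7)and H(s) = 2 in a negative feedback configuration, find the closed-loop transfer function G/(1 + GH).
Closed-loop T = G/(1+GH).
Numerator: G_num * H_den = 5.
Denominator: G_den * H_den + G_num * H_num = (s + 2.7) + (10) = s + 12.7.
T(s) = (5)/(s + 12.7)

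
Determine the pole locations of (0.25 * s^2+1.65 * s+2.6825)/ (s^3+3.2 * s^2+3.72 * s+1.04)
Set denominator = 0: s^3 + 3.2*s^2 + 3.72*s + 1.04 = (s + 0.4)(s^2 + 2.8*s + 2.6) = 0 → Poles: -0.4, -1.4 + 0.8j, -1.4 - 0.8j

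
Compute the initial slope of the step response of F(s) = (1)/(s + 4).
IVT: y'(0⁺) = lim_{s→∞} s²·Y(s) = lim_{s→∞} s·F(s).
deg(num) = 0, deg(den) = 1, relative degree = 1, so s·F(s) → (leading num)/(leading den) = 1/1 = 1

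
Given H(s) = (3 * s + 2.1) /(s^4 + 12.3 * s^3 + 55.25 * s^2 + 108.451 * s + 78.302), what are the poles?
Set denominator = 0: s^4 + 12.3*s^3 + 55.25*s^2 + 108.451*s + 78.302 = (s + 4.7)(s + 2)(s^2 + 5.6*s + 8.33) = 0 → Poles: -2, -2.8 + 0.7j, -2.8 - 0.7j, -4.7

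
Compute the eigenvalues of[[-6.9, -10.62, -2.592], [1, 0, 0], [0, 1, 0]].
Eigenvalues solve det(λI - A) = 0.
Characteristic polynomial: λ^3 + 6.9*λ^2 + 10.62*λ + 2.592 = 0.
Factor: (λ + 1.8)(λ + 0.3)(λ + 4.8) = 0.
Roots: -0.3, -1.8, -4.8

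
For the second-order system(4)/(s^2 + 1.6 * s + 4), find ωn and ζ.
Standard form: ωn²/(s²+2ζωn·s+ωn²).
const=4=ωn² → ωn=2, s coeff=1.6=2ζωn → ζ=0.4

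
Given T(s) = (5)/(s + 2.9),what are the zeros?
Numerator is a nonzero constant (5) → Zeros: none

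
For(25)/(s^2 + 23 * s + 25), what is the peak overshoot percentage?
Standard form: ωn²/(s²+2ζωn·s+ωn²) → ωn = 5, ζ = 2.3.
ζ ≥ 1, so the response is non-oscillatory: peak overshoot = 0%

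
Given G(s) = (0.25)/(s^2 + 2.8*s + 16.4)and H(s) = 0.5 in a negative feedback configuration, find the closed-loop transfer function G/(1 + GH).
Closed-loop T = G/(1+GH).
Numerator: G_num * H_den = 0.25.
Denominator: G_den * H_den + G_num * H_num = (s^2 + 2.8*s + 16.4) + (0.125) = s^2 + 2.8*s + 16.525.
T(s) = (0.25)/(s^2 + 2.8*s + 16.525)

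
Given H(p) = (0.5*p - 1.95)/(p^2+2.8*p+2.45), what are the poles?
Set denominator = 0: p^2 + 2.8*p + 2.45 = 0 → Poles: -1.4 + 0.7j, -1.4 - 0.7j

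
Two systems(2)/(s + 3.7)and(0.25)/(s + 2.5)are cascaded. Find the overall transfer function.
Series: H = H₁ · H₂ = (n₁·n₂)/(d₁·d₂).
Num: n₁·n₂ = 0.5. Den: d₁·d₂ = s^2 + 6.2*s + 9.25.
H(s) = (0.5)/(s^2 + 6.2*s + 9.25)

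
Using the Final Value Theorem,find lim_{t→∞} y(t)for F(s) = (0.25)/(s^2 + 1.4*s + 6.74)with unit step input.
FVT: lim_{t→∞} y(t) = lim_{s→0} s*Y(s) where Y(s) = F(s)/s.
= lim_{s→0} F(s) = F(0) = num(0)/den(0) = 0.25/6.74 = 0.03709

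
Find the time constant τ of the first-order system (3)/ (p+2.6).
First-order system: τ = -1/pole. Pole = -2.6. τ = -1/(-2.6) = 0.3846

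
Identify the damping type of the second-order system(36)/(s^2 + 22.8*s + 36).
Standard form: ωn²/(s²+2ζωn·s+ωn²) gives ωn=6, ζ=1.9.
Overdamped (ζ = 1.9 > 1)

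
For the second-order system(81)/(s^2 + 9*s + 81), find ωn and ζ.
Standard form: ωn²/(s²+2ζωn·s+ωn²).
const=81=ωn² → ωn=9, s coeff=9=2ζωn → ζ=0.5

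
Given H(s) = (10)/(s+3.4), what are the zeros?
Numerator is a nonzero constant (10) → Zeros: none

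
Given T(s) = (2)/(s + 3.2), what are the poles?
Set denominator = 0: s + 3.2 = 0 → Poles: -3.2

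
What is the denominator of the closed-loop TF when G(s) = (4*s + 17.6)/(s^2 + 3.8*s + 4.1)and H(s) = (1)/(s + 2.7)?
Characteristic poly = G_den * H_den + G_num * H_num = (s^3 + 6.5*s^2 + 14.36*s + 11.07) + (4*s + 17.6) = s^3 + 6.5*s^2 + 18.36*s + 28.67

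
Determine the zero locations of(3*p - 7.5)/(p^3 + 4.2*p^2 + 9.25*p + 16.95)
Set numerator = 0: 3*p - 7.5 = 0 → Zeros: 2.5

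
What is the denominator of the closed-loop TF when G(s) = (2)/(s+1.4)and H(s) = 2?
Characteristic poly = G_den * H_den + G_num * H_num = (s + 1.4) + (4) = s + 5.4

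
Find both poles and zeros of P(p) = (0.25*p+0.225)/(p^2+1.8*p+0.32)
Set denominator = 0: p^2 + 1.8*p + 0.32 = (p + 1.6)(p + 0.2) = 0 → Poles: -0.2, -1.6
Set numerator = 0: 0.25*p + 0.225 = 0 → Zeros: -0.9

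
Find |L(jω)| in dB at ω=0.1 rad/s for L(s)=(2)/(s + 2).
Substitute s = j*0.1: L(j0.1) = 0.997506 - 0.0498753j.
|L(j0.1)| = sqrt(Re² + Im²) = 0.9988.
20*log₁₀(0.9988) = -0.01 dB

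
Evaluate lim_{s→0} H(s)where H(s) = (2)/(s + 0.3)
DC gain = H(0) = num(0)/den(0) = 2/0.3 = 6.667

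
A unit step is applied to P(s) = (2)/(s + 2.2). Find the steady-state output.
FVT: lim_{t→∞} y(t) = lim_{s→0} s*Y(s) where Y(s) = P(s)/s.
= lim_{s→0} P(s) = P(0) = num(0)/den(0) = 2/2.2 = 0.9091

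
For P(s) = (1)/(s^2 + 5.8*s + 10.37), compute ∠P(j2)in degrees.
Substitute s = j*2: P(j2) = 0.0363715 - 0.0662339j.
∠P(j2) = atan2(Im, Re) = atan2(-0.0662339, 0.0363715) = -61.23°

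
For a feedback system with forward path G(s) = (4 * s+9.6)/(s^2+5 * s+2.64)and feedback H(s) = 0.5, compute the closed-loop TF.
Closed-loop T = G/(1+GH).
Numerator: G_num * H_den = 4*s + 9.6.
Denominator: G_den * H_den + G_num * H_num = (s^2 + 5*s + 2.64) + (2*s + 4.8) = s^2 + 7*s + 7.44.
T(s) = (4*s + 9.6)/(s^2 + 7*s + 7.44)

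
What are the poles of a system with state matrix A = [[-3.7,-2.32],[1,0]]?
Eigenvalues solve det(λI - A) = 0.
Characteristic polynomial: λ^2 + 3.7*λ + 2.32 = 0.
Factor: (λ + 0.8)(λ + 2.9) = 0.
Roots: -0.8, -2.9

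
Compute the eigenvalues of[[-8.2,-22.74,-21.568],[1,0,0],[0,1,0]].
Eigenvalues solve det(λI - A) = 0.
Characteristic polynomial: λ^3 + 8.2*λ^2 + 22.74*λ + 21.568 = 0.
Factor: (λ + 3.2)(λ^2 + 5*λ + 6.74) = 0.
Roots: -2.5 + 0.7j, -2.5 - 0.7j, -3.2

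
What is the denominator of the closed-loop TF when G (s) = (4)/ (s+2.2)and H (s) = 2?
Characteristic poly = G_den * H_den + G_num * H_num = (s + 2.2) + (8) = s + 10.2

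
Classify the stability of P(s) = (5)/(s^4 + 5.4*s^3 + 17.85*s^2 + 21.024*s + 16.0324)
Denominator: s^4 + 5.4*s^3 + 17.85*s^2 + 21.024*s + 16.0324 = (s^2 + 4*s + 10.76)(s^2 + 1.4*s + 1.49). Poles: -0.7 + 1j, -0.7 - 1j, -2 + 2.6j, -2 - 2.6j. Stable (all poles in LHP)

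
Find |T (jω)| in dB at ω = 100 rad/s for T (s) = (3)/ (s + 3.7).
Substitute s = j*100: T(j100) = 0.00110848 - 0.029959j.
|T(j100)| = sqrt(Re² + Im²) = 0.02998.
20*log₁₀(0.02998) = -30.46 dB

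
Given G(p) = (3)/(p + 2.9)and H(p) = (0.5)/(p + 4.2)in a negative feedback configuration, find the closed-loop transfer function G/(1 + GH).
Closed-loop T = G/(1+GH).
Numerator: G_num * H_den = 3*p + 12.6.
Denominator: G_den * H_den + G_num * H_num = (p^2 + 7.1*p + 12.18) + (1.5) = p^2 + 7.1*p + 13.68.
T(p) = (3*p + 12.6)/(p^2 + 7.1*p + 13.68)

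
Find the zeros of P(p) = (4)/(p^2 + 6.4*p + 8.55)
Numerator is a nonzero constant (4) → Zeros: none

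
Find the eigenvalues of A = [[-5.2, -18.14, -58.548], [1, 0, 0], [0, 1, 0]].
Eigenvalues solve det(λI - A) = 0.
Characteristic polynomial: λ^3 + 5.2*λ^2 + 18.14*λ + 58.548 = 0.
Factor: (λ + 4.2)(λ^2 + λ + 13.94) = 0.
Roots: -0.5 + 3.7j, -0.5 - 3.7j, -4.2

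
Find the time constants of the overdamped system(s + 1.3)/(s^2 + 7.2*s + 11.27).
Overdamped: real poles at -4.9, -2.3. τ = -1/pole → τ₁ = 0.2041, τ₂ = 0.4348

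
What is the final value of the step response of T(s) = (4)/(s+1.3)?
FVT: lim_{t→∞} y(t) = lim_{s→0} s*Y(s) where Y(s) = T(s)/s.
= lim_{s→0} T(s) = T(0) = num(0)/den(0) = 4/1.3 = 3.077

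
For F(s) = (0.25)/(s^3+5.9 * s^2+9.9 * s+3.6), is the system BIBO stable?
Denominator: s^3 + 5.9*s^2 + 9.9*s + 3.6 = (s + 3)(s + 2.4)(s + 0.5). Poles: -0.5, -2.4, -3. All Re(p)<0: Yes (stable)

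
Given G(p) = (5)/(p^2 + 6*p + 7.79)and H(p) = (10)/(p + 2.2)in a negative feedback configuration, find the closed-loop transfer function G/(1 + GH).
Closed-loop T = G/(1+GH).
Numerator: G_num * H_den = 5*p + 11.
Denominator: G_den * H_den + G_num * H_num = (p^3 + 8.2*p^2 + 20.99*p + 17.138) + (50) = p^3 + 8.2*p^2 + 20.99*p + 67.138.
T(p) = (5*p + 11)/(p^3 + 8.2*p^2 + 20.99*p + 67.138)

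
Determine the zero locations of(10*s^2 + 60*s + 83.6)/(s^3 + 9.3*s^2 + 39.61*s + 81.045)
Set numerator = 0: 10*s^2 + 60*s + 83.6 = 10*(s + 2.2)(s + 3.8) = 0 → Zeros: -2.2, -3.8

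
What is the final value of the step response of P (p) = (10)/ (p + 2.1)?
FVT: lim_{t→∞} y(t) = lim_{p→0} p*Y(p) where Y(p) = P(p)/p.
= lim_{p→0} P(p) = P(0) = num(0)/den(0) = 10/2.1 = 4.762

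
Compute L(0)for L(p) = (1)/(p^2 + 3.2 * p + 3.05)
DC gain = L(0) = num(0)/den(0) = 1/3.05 = 0.3279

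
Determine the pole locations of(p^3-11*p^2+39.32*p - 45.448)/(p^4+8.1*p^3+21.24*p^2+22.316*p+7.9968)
Set denominator = 0: p^4 + 8.1*p^3 + 21.24*p^2 + 22.316*p + 7.9968 = (p + 1.7)(p + 4.2)(p + 0.8)(p + 1.4) = 0 → Poles: -0.8, -1.4, -1.7, -4.2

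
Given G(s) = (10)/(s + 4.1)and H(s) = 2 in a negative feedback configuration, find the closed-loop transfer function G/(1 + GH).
Closed-loop T = G/(1+GH).
Numerator: G_num * H_den = 10.
Denominator: G_den * H_den + G_num * H_num = (s + 4.1) + (20) = s + 24.1.
T(s) = (10)/(s + 24.1)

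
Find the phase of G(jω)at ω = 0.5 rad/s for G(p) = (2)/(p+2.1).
Substitute p = j*0.5: G(j0.5) = 0.901288 - 0.214592j.
∠G(j0.5) = atan2(Im, Re) = atan2(-0.214592, 0.901288) = -13.39°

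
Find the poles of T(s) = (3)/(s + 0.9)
Set denominator = 0: s + 0.9 = 0 → Poles: -0.9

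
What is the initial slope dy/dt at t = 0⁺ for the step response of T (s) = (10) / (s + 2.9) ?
IVT: y'(0⁺) = lim_{s→∞} s²·Y(s) = lim_{s→∞} s·T(s).
deg(num) = 0, deg(den) = 1, relative degree = 1, so s·T(s) → (leading num)/(leading den) = 10/1 = 10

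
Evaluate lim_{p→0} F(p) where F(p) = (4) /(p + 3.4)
DC gain = F(0) = num(0)/den(0) = 4/3.4 = 1.176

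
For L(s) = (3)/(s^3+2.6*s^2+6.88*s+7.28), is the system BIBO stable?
Denominator: s^3 + 2.6*s^2 + 6.88*s + 7.28 = (s + 1.4)(s^2 + 1.2*s + 5.2). Poles: -0.6 + 2.2j, -0.6 - 2.2j, -1.4. All Re(p)<0: Yes (stable)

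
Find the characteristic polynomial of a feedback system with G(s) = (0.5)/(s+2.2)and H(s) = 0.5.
Characteristic poly = G_den * H_den + G_num * H_num = (s + 2.2) + (0.25) = s + 2.45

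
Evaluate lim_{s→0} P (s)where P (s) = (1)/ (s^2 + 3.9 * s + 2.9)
DC gain = P(0) = num(0)/den(0) = 1/2.9 = 0.3448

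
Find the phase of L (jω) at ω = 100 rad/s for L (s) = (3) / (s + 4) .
Substitute s = j*100: L(j100) = 0.00119808 - 0.0299521j.
∠L(j100) = atan2(Im, Re) = atan2(-0.0299521, 0.00119808) = -87.71°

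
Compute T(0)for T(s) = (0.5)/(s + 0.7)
DC gain = T(0) = num(0)/den(0) = 0.5/0.7 = 0.7143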